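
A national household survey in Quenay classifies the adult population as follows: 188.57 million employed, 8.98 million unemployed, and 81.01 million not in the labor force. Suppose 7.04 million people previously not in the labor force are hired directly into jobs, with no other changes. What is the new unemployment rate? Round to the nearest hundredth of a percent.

New unemployment rate ≈ 4.39%.

Initially, labor force = 188.57 + 8.98 = 197.55 million, so u = 8.98/197.55 = 4.55%.
After the change, employed and labor force both rise by 7.04; unemployed unchanged → E = 195.61, U = 8.98, labor force = 204.59 million.
New unemployment rate = 8.98 / 204.59 = 4.39%.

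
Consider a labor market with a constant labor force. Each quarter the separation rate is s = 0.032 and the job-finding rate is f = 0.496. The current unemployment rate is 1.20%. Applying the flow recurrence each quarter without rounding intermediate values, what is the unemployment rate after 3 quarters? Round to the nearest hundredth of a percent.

Unemployment rate after three quarters ≈ 5.55%.

With a fixed labor force, u_{t+1} = u_t + s·(1−u_t) − f·u_t = u_t·(1−s−f) + s.
Here 1−s−f = 0.472 and s = 0.032.
u_1 = 0.012000 × 0.472 + 0.032 = 0.037664.
u_2 = 0.037664 × 0.472 + 0.032 = 0.049777.
u_3 = 0.049777 × 0.472 + 0.032 = 0.055495.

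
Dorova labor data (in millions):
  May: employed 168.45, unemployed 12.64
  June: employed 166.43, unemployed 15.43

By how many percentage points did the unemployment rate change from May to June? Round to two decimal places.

The unemployment rate changed by +1.50 percentage points.

May: labor force = 168.45 + 12.64 = 181.09; u = 12.64/181.09 = 6.98%.
June: labor force = 166.43 + 15.43 = 181.86; u = 15.43/181.86 = 8.48%.
Change = 8.48% − 6.98% = +1.50 pp.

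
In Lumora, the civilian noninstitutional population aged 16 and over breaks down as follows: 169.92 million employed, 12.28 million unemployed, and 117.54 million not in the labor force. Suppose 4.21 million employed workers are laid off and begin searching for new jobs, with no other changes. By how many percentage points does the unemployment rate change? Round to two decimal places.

Initially, labor force = 169.92 + 12.28 = 182.20 million, so u = 12.28/182.20 = 6.74%.
After the change, employed falls and unemployed rises by 4.21; labor force unchanged → E = 165.71, U = 16.49, labor force = 182.20 million.
New unemployment rate = 16.49 / 182.20 = 9.05%.
Change = 9.05% − 6.74% = +2.31 percentage points.

The unemployment rate changes by +2.31 percentage points.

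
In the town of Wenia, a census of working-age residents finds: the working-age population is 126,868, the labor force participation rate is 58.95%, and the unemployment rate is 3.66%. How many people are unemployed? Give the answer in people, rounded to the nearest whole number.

About 2,737 are unemployed.

Labor force = 0.5895 × 126,868 = 74,789.
Unemployed = 0.0366 × 74,789 ≈ 2,737.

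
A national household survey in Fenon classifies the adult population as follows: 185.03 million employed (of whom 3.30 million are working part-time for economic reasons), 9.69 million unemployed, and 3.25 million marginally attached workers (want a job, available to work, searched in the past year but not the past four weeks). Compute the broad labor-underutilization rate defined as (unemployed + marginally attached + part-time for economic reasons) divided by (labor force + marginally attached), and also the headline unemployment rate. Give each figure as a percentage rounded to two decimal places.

Labor force = 185.03 + 9.69 = 194.72 million.
Numerator = 9.69 + 3.25 + 3.30 = 16.24 million.
Denominator = 194.72 + 3.25 = 197.97 million.
Broad rate = 16.24 / 197.97 = 8.20%.
Headline unemployment rate = 9.69 / 194.72 = 4.98%.

Broad underutilization rate ≈ 8.20%; headline unemployment rate ≈ 4.98%.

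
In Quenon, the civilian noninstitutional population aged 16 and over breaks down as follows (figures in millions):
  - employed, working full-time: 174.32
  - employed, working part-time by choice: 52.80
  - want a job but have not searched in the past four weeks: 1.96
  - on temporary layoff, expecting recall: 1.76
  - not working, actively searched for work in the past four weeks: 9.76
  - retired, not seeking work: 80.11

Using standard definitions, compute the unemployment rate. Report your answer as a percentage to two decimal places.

Employed = 174.32 + 52.80 = 227.12 million.
Unemployed = 1.76 + 9.76 = 11.52 million (jobless and actively searching, or on temporary layoff).
Labor force = 227.12 + 11.52 = 238.64 million.
Unemployment rate = 11.52 / 238.64 = 4.83%.

Unemployment rate ≈ 4.83%.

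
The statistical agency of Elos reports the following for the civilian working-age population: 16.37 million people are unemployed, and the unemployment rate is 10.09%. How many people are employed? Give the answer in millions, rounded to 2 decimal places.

About 145.87 million are employed.

Labor force = U / u = 16.37 / 0.1009 ≈ 162.24 million.
Employed = labor force − unemployed = 162.24 − 16.37 = 145.87 million.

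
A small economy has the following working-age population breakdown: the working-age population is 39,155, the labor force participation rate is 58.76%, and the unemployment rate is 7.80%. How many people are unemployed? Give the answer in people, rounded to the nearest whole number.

Labor force = 0.5876 × 39,155 = 23,007.
Unemployed = 0.0780 × 23,007 ≈ 1,795.

About 1,795 are unemployed.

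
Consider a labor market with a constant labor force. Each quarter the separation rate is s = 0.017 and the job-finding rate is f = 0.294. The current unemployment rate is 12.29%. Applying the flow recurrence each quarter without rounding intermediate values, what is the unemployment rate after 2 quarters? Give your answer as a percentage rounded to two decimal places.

With a fixed labor force, u_{t+1} = u_t + s·(1−u_t) − f·u_t = u_t·(1−s−f) + s.
Here 1−s−f = 0.689 and s = 0.017.
u_1 = 0.122900 × 0.689 + 0.017 = 0.101678.
u_2 = 0.101678 × 0.689 + 0.017 = 0.087056.

Unemployment rate after two quarters ≈ 8.71%.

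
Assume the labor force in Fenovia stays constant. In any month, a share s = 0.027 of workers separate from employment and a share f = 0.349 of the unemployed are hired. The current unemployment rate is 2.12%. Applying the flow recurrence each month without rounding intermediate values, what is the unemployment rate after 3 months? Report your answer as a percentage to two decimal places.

Unemployment rate after three months ≈ 5.95%.

With a fixed labor force, u_{t+1} = u_t + s·(1−u_t) − f·u_t = u_t·(1−s−f) + s.
Here 1−s−f = 0.624 and s = 0.027.
u_1 = 0.021200 × 0.624 + 0.027 = 0.040229.
u_2 = 0.040229 × 0.624 + 0.027 = 0.052103.
u_3 = 0.052103 × 0.624 + 0.027 = 0.059512.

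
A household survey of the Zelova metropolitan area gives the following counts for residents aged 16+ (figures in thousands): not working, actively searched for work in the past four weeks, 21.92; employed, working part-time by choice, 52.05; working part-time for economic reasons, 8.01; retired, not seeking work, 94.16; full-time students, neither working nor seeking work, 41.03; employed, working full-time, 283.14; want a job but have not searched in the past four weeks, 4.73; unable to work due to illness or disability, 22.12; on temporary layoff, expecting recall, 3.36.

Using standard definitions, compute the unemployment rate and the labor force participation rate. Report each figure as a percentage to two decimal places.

Unemployment rate ≈ 6.86%; labor force participation rate ≈ 69.46%.

Employed = 52.05 + 8.01 + 283.14 = 343.20 thousand (anyone who worked, including part-time for economic reasons, counts as employed).
Unemployed = 21.92 + 3.36 = 25.28 thousand (jobless and actively searching, or on temporary layoff).
Labor force = 343.20 + 25.28 = 368.48 thousand.
Not in labor force = 94.16 + 41.03 + 4.73 + 22.12 = 162.04 thousand (those not working and not actively searching are outside the labor force — including those who want a job but have given up searching).
Civilian working-age population = 368.48 + 162.04 = 530.52 thousand.
Unemployment rate = 25.28 / 368.48 = 6.86%.
Labor force participation rate = 368.48 / 530.52 = 69.46%.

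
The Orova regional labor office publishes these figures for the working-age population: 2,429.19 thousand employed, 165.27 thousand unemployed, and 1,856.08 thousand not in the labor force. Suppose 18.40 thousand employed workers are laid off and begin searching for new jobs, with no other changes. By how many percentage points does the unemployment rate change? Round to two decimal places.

The unemployment rate changes by +0.71 percentage points.

Initially, labor force = 2,429.19 + 165.27 = 2,594.46 thousand, so u = 165.27/2,594.46 = 6.37%.
After the change, employed falls and unemployed rises by 18.40; labor force unchanged → E = 2,410.79, U = 183.67, labor force = 2,594.46 thousand.
New unemployment rate = 183.67 / 2,594.46 = 7.08%.
Change = 7.08% − 6.37% = +0.71 percentage points.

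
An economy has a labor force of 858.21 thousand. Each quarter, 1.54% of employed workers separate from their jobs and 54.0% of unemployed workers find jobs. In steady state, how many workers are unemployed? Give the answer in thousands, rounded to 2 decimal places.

Steady-state unemployment rate u* = s/(s+f) = 1.54/(1.54+54.0) = 0.027728.
Unemployed = u* × labor force = 0.027728 × 858.21 ≈ 23.80 thousand.

About 23.80 thousand are unemployed in steady state.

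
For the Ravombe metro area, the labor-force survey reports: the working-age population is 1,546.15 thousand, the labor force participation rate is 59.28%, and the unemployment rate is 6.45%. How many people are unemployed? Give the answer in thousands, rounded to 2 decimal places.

Labor force = 0.5928 × 1,546.15 = 916.56 thousand.
Unemployed = 0.0645 × 916.56 ≈ 59.12 thousand.

About 59.12 thousand are unemployed.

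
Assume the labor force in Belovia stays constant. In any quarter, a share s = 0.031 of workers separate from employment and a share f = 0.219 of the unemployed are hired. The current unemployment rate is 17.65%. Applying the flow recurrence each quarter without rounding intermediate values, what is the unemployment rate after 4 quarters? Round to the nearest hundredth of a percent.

Unemployment rate after four quarters ≈ 14.06%.

With a fixed labor force, u_{t+1} = u_t + s·(1−u_t) − f·u_t = u_t·(1−s−f) + s.
Here 1−s−f = 0.750 and s = 0.031.
u_1 = 0.176500 × 0.750 + 0.031 = 0.163375.
u_2 = 0.163375 × 0.750 + 0.031 = 0.153531.
u_3 = 0.153531 × 0.750 + 0.031 = 0.146148.
u_4 = 0.146148 × 0.750 + 0.031 = 0.140611.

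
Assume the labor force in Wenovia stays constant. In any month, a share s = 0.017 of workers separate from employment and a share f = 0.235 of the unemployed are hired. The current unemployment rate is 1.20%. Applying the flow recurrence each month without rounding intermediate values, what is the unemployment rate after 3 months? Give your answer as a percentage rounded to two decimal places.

Unemployment rate after three months ≈ 4.42%.

With a fixed labor force, u_{t+1} = u_t + s·(1−u_t) − f·u_t = u_t·(1−s−f) + s.
Here 1−s−f = 0.748 and s = 0.017.
u_1 = 0.012000 × 0.748 + 0.017 = 0.025976.
u_2 = 0.025976 × 0.748 + 0.017 = 0.036430.
u_3 = 0.036430 × 0.748 + 0.017 = 0.044250.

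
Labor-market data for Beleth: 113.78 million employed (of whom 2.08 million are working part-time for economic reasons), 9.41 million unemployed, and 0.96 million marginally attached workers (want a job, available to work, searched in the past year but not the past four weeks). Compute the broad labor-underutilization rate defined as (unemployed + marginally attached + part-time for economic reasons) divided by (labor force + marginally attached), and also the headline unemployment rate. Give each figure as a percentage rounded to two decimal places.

Labor force = 113.78 + 9.41 = 123.19 million.
Numerator = 9.41 + 0.96 + 2.08 = 12.45 million.
Denominator = 123.19 + 0.96 = 124.15 million.
Broad rate = 12.45 / 124.15 = 10.03%.
Headline unemployment rate = 9.41 / 123.19 = 7.64%.

Broad underutilization rate ≈ 10.03%; headline unemployment rate ≈ 7.64%.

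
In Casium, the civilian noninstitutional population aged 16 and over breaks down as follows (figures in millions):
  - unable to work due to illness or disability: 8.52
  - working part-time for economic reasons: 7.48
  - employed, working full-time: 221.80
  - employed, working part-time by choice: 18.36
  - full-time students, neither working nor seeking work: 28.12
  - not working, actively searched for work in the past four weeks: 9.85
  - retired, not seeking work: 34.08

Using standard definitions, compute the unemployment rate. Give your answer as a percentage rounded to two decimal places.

Employed = 7.48 + 221.80 + 18.36 = 247.64 million (anyone who worked, including part-time for economic reasons, counts as employed).
Unemployed = 9.85 million.
Labor force = 247.64 + 9.85 = 257.49 million.
Unemployment rate = 9.85 / 257.49 = 3.83%.

Unemployment rate ≈ 3.83%.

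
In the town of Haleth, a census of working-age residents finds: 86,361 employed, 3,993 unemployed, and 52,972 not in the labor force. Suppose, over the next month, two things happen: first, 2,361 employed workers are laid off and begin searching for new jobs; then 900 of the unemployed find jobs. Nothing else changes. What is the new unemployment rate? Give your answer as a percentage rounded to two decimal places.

Initially, labor force = 86,361 + 3,993 = 90,354, so u = 3,993/90,354 = 4.42%.
After the first change, employed falls and unemployed rises by 2,361; labor force unchanged → E = 84,000, U = 6,354, labor force = 90,354.
After the second change, unemployed falls and employed rises by 900; labor force unchanged → E = 84,900, U = 5,454, labor force = 90,354.
New unemployment rate = 5,454 / 90,354 = 6.04%.

New unemployment rate ≈ 6.04%.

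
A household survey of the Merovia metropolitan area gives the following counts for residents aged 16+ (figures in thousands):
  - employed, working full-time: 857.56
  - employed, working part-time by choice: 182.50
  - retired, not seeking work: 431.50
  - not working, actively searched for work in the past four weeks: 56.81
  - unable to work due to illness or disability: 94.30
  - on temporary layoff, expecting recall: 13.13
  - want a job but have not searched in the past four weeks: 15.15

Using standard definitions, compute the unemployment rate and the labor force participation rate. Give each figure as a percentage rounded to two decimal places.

Employed = 857.56 + 182.50 = 1,040.06 thousand.
Unemployed = 56.81 + 13.13 = 69.94 thousand (jobless and actively searching, or on temporary layoff).
Labor force = 1,040.06 + 69.94 = 1,110.00 thousand.
Not in labor force = 431.50 + 94.30 + 15.15 = 540.95 thousand (those not working and not actively searching are outside the labor force — including those who want a job but have given up searching).
Civilian working-age population = 1,110.00 + 540.95 = 1,650.95 thousand.
Unemployment rate = 69.94 / 1,110.00 = 6.30%.
Labor force participation rate = 1,110.00 / 1,650.95 = 67.23%.

Unemployment rate ≈ 6.30%; labor force participation rate ≈ 67.23%.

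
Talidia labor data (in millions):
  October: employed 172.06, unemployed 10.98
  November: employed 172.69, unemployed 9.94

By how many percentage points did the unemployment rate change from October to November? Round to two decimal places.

The unemployment rate changed by −0.56 percentage points.

October: labor force = 172.06 + 10.98 = 183.04; u = 10.98/183.04 = 6.00%.
November: labor force = 172.69 + 9.94 = 182.63; u = 9.94/182.63 = 5.44%.
Change = 5.44% − 6.00% = −0.56 pp.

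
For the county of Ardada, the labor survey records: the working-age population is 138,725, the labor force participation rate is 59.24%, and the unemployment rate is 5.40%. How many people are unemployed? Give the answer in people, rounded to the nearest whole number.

About 4,438 are unemployed.

Labor force = 0.5924 × 138,725 = 82,181.
Unemployed = 0.0540 × 82,181 ≈ 4,438.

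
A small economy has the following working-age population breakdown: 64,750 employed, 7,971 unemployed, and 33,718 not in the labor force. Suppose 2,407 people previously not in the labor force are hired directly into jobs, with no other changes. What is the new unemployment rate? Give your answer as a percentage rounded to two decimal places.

Initially, labor force = 64,750 + 7,971 = 72,721, so u = 7,971/72,721 = 10.96%.
After the change, employed and labor force both rise by 2,407; unemployed unchanged → E = 67,157, U = 7,971, labor force = 75,128.
New unemployment rate = 7,971 / 75,128 = 10.61%.

New unemployment rate ≈ 10.61%.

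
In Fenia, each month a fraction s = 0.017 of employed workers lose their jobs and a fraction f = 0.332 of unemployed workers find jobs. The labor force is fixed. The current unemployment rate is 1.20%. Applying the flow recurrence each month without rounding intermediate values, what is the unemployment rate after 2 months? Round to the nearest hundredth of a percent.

Unemployment rate after two months ≈ 3.32%.

With a fixed labor force, u_{t+1} = u_t + s·(1−u_t) − f·u_t = u_t·(1−s−f) + s.
Here 1−s−f = 0.651 and s = 0.017.
u_1 = 0.012000 × 0.651 + 0.017 = 0.024812.
u_2 = 0.024812 × 0.651 + 0.017 = 0.033153.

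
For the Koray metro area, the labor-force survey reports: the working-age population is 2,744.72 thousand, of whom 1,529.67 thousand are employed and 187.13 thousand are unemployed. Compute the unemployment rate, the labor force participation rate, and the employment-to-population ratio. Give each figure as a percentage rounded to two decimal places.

Unemployment rate ≈ 10.90%; labor force participation rate ≈ 62.55%; employment-population ratio ≈ 55.73%.

Labor force = employed + unemployed = 1,529.67 + 187.13 = 1,716.80 thousand.
Unemployment rate = 187.13 / 1,716.80 = 10.90%.
Labor force participation rate = 1,716.80 / 2,744.72 = 62.55%.
Employment-population ratio = 1,529.67 / 2,744.72 = 55.73%.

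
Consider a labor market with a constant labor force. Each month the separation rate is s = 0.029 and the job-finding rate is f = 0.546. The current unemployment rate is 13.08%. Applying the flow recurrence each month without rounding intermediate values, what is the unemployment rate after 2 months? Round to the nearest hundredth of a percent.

With a fixed labor force, u_{t+1} = u_t + s·(1−u_t) − f·u_t = u_t·(1−s−f) + s.
Here 1−s−f = 0.425 and s = 0.029.
u_1 = 0.130800 × 0.425 + 0.029 = 0.084590.
u_2 = 0.084590 × 0.425 + 0.029 = 0.064951.

Unemployment rate after two months ≈ 6.50%.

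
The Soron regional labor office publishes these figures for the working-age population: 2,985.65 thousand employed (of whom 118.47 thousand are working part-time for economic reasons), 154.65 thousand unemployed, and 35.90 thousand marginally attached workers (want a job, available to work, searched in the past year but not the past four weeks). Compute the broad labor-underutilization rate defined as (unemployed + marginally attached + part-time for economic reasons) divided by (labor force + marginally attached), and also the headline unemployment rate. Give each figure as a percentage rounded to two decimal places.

Broad underutilization rate ≈ 9.73%; headline unemployment rate ≈ 4.92%.

Labor force = 2,985.65 + 154.65 = 3,140.30 thousand.
Numerator = 154.65 + 35.90 + 118.47 = 309.02 thousand.
Denominator = 3,140.30 + 35.90 = 3,176.20 thousand.
Broad rate = 309.02 / 3,176.20 = 9.73%.
Headline unemployment rate = 154.65 / 3,140.30 = 4.92%.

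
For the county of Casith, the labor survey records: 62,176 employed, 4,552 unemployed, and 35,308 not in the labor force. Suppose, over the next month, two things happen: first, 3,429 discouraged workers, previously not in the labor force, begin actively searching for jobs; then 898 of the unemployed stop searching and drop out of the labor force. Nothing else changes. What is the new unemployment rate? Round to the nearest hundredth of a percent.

New unemployment rate ≈ 10.23%.

Initially, labor force = 62,176 + 4,552 = 66,728, so u = 4,552/66,728 = 6.82%.
After the first change, unemployed and labor force both rise by 3,429 → E = 62,176, U = 7,981, labor force = 70,157.
After the second change, unemployed and labor force both fall by 898 → E = 62,176, U = 7,083, labor force = 69,259.
New unemployment rate = 7,083 / 69,259 = 10.23%.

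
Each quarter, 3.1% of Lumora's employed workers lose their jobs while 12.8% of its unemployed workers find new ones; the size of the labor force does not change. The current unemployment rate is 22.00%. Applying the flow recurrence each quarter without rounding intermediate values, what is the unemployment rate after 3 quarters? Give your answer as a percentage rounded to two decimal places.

With a fixed labor force, u_{t+1} = u_t + s·(1−u_t) − f·u_t = u_t·(1−s−f) + s.
Here 1−s−f = 0.841 and s = 0.031.
u_1 = 0.220000 × 0.841 + 0.031 = 0.216020.
u_2 = 0.216020 × 0.841 + 0.031 = 0.212673.
u_3 = 0.212673 × 0.841 + 0.031 = 0.209858.

Unemployment rate after three quarters ≈ 20.99%.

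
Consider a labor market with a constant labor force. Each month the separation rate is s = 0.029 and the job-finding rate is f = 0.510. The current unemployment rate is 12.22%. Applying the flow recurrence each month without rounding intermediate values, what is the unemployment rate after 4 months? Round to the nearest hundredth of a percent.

Unemployment rate after four months ≈ 5.69%.

With a fixed labor force, u_{t+1} = u_t + s·(1−u_t) − f·u_t = u_t·(1−s−f) + s.
Here 1−s−f = 0.461 and s = 0.029.
u_1 = 0.122200 × 0.461 + 0.029 = 0.085334.
u_2 = 0.085334 × 0.461 + 0.029 = 0.068339.
u_3 = 0.068339 × 0.461 + 0.029 = 0.060504.
u_4 = 0.060504 × 0.461 + 0.029 = 0.056892.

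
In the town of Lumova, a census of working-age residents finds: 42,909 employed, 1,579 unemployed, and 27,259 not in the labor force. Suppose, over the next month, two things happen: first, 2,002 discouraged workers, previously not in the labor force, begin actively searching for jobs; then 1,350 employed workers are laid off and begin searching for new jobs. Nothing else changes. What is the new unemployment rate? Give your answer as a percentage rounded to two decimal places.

New unemployment rate ≈ 10.61%.

Initially, labor force = 42,909 + 1,579 = 44,488, so u = 1,579/44,488 = 3.55%.
After the first change, unemployed and labor force both rise by 2,002 → E = 42,909, U = 3,581, labor force = 46,490.
After the second change, employed falls and unemployed rises by 1,350; labor force unchanged → E = 41,559, U = 4,931, labor force = 46,490.
New unemployment rate = 4,931 / 46,490 = 10.61%.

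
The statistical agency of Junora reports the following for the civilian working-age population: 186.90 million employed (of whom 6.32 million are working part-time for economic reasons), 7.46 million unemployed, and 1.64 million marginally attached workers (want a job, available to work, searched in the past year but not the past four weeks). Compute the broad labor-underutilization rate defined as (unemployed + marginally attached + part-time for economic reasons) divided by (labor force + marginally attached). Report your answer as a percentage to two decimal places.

Labor force = 186.90 + 7.46 = 194.36 million.
Numerator = 7.46 + 1.64 + 6.32 = 15.42 million.
Denominator = 194.36 + 1.64 = 196.00 million.
Broad rate = 15.42 / 196.00 = 7.87%.

Broad underutilization rate ≈ 7.87%.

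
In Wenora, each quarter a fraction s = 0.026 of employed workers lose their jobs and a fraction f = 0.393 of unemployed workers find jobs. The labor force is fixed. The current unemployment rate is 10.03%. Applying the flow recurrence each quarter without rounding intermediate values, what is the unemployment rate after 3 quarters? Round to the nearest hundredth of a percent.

Unemployment rate after three quarters ≈ 6.96%.

With a fixed labor force, u_{t+1} = u_t + s·(1−u_t) − f·u_t = u_t·(1−s−f) + s.
Here 1−s−f = 0.581 and s = 0.026.
u_1 = 0.100300 × 0.581 + 0.026 = 0.084274.
u_2 = 0.084274 × 0.581 + 0.026 = 0.074963.
u_3 = 0.074963 × 0.581 + 0.026 = 0.069554.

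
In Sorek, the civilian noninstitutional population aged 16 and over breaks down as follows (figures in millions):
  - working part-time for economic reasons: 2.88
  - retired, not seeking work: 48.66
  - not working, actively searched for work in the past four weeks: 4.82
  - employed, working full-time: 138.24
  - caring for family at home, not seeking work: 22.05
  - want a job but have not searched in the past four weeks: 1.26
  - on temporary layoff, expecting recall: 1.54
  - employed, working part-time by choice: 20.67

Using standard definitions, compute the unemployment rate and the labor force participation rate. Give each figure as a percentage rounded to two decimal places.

Employed = 2.88 + 138.24 + 20.67 = 161.79 million (anyone who worked, including part-time for economic reasons, counts as employed).
Unemployed = 4.82 + 1.54 = 6.36 million (jobless and actively searching, or on temporary layoff).
Labor force = 161.79 + 6.36 = 168.15 million.
Not in labor force = 48.66 + 22.05 + 1.26 = 71.97 million (those not working and not actively searching are outside the labor force — including those who want a job but have given up searching).
Civilian working-age population = 168.15 + 71.97 = 240.12 million.
Unemployment rate = 6.36 / 168.15 = 3.78%.
Labor force participation rate = 168.15 / 240.12 = 70.03%.

Unemployment rate ≈ 3.78%; labor force participation rate ≈ 70.03%.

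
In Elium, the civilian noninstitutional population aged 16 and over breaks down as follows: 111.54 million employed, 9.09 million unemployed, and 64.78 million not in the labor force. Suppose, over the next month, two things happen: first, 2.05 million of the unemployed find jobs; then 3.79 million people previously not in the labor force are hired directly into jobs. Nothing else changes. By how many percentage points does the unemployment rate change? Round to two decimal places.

The unemployment rate changes by −1.88 percentage points.

Initially, labor force = 111.54 + 9.09 = 120.63 million, so u = 9.09/120.63 = 7.54%.
After the first change, unemployed falls and employed rises by 2.05; labor force unchanged → E = 113.59, U = 7.04, labor force = 120.63 million.
After the second change, employed and labor force both rise by 3.79; unemployed unchanged → E = 117.38, U = 7.04, labor force = 124.42 million.
New unemployment rate = 7.04 / 124.42 = 5.66%.
Change = 5.66% − 7.54% = −1.88 percentage points.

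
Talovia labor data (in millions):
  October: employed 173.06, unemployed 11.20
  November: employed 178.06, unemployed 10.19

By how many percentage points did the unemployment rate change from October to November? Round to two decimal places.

The unemployment rate changed by −0.67 percentage points.

October: labor force = 173.06 + 11.20 = 184.26; u = 11.20/184.26 = 6.08%.
November: labor force = 178.06 + 10.19 = 188.25; u = 10.19/188.25 = 5.41%.
Change = 5.41% − 6.08% = −0.67 pp.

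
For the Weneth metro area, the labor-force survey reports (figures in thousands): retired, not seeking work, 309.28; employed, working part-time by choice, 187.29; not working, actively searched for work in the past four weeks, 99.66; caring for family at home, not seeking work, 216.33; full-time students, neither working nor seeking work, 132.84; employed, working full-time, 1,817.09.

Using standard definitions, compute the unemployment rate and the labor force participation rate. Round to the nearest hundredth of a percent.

Unemployment rate ≈ 4.74%; labor force participation rate ≈ 76.16%.

Employed = 187.29 + 1,817.09 = 2,004.38 thousand.
Unemployed = 99.66 thousand.
Labor force = 2,004.38 + 99.66 = 2,104.04 thousand.
Not in labor force = 309.28 + 216.33 + 132.84 = 658.45 thousand (those not working and not actively searching are outside the labor force).
Civilian working-age population = 2,104.04 + 658.45 = 2,762.49 thousand.
Unemployment rate = 99.66 / 2,104.04 = 4.74%.
Labor force participation rate = 2,104.04 / 2,762.49 = 76.16%.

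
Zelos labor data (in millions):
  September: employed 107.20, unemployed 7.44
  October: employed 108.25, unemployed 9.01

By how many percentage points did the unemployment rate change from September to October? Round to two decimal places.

The unemployment rate changed by +1.19 percentage points.

September: labor force = 107.20 + 7.44 = 114.64; u = 7.44/114.64 = 6.49%.
October: labor force = 108.25 + 9.01 = 117.26; u = 9.01/117.26 = 7.68%.
Change = 7.68% − 6.49% = +1.19 pp.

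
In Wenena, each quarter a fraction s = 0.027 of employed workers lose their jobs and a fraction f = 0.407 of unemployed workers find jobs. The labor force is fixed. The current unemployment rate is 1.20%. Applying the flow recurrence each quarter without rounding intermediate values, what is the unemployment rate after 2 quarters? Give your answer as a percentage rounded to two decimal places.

With a fixed labor force, u_{t+1} = u_t + s·(1−u_t) − f·u_t = u_t·(1−s−f) + s.
Here 1−s−f = 0.566 and s = 0.027.
u_1 = 0.012000 × 0.566 + 0.027 = 0.033792.
u_2 = 0.033792 × 0.566 + 0.027 = 0.046126.

Unemployment rate after two quarters ≈ 4.61%.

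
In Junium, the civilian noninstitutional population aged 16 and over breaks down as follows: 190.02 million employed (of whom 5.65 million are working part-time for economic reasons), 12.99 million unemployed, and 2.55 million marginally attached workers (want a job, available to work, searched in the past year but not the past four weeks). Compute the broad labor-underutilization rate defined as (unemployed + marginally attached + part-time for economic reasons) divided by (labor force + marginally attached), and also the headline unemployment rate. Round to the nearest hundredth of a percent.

Labor force = 190.02 + 12.99 = 203.01 million.
Numerator = 12.99 + 2.55 + 5.65 = 21.19 million.
Denominator = 203.01 + 2.55 = 205.56 million.
Broad rate = 21.19 / 205.56 = 10.31%.
Headline unemployment rate = 12.99 / 203.01 = 6.40%.

Broad underutilization rate ≈ 10.31%; headline unemployment rate ≈ 6.40%.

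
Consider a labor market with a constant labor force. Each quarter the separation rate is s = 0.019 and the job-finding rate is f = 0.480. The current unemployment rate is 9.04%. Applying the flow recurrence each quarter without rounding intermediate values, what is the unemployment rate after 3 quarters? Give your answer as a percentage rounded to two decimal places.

With a fixed labor force, u_{t+1} = u_t + s·(1−u_t) − f·u_t = u_t·(1−s−f) + s.
Here 1−s−f = 0.501 and s = 0.019.
u_1 = 0.090400 × 0.501 + 0.019 = 0.064290.
u_2 = 0.064290 × 0.501 + 0.019 = 0.051209.
u_3 = 0.051209 × 0.501 + 0.019 = 0.044656.

Unemployment rate after three quarters ≈ 4.47%.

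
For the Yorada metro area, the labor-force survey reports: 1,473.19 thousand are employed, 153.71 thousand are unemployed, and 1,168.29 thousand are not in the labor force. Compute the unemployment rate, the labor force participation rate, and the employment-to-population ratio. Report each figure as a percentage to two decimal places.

Labor force = employed + unemployed = 1,473.19 + 153.71 = 1,626.90 thousand.
Working-age population = 1,626.90 + 1,168.29 = 2,795.19 thousand.
Unemployment rate = 153.71 / 1,626.90 = 9.45%.
Labor force participation rate = 1,626.90 / 2,795.19 = 58.20%.
Employment-population ratio = 1,473.19 / 2,795.19 = 52.70%.

Unemployment rate ≈ 9.45%; labor force participation rate ≈ 58.20%; employment-population ratio ≈ 52.70%.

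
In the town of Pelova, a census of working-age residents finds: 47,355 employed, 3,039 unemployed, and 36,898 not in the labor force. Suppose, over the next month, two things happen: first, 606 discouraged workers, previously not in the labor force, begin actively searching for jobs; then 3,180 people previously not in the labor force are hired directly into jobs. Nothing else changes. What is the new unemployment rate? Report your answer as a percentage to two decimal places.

Initially, labor force = 47,355 + 3,039 = 50,394, so u = 3,039/50,394 = 6.03%.
After the first change, unemployed and labor force both rise by 606 → E = 47,355, U = 3,645, labor force = 51,000.
After the second change, employed and labor force both rise by 3,180; unemployed unchanged → E = 50,535, U = 3,645, labor force = 54,180.
New unemployment rate = 3,645 / 54,180 = 6.73%.

New unemployment rate ≈ 6.73%.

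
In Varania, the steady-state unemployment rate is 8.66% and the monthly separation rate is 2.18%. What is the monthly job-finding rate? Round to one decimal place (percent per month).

From u* = s/(s+f): f = s·(1−u)/u.
f = 2.18 × (1 − 0.0866) / 0.0866 = 1.9912 / 0.0866 ≈ 23.0% per month.

Job-finding rate ≈ 23.0% per month.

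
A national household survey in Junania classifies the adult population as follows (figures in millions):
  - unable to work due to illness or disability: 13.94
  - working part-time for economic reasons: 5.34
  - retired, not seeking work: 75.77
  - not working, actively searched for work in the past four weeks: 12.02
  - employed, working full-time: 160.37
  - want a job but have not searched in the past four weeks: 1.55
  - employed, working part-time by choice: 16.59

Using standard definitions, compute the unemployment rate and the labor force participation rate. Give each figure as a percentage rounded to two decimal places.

Employed = 5.34 + 160.37 + 16.59 = 182.30 million (anyone who worked, including part-time for economic reasons, counts as employed).
Unemployed = 12.02 million.
Labor force = 182.30 + 12.02 = 194.32 million.
Not in labor force = 13.94 + 75.77 + 1.55 = 91.26 million (those not working and not actively searching are outside the labor force — including those who want a job but have given up searching).
Civilian working-age population = 194.32 + 91.26 = 285.58 million.
Unemployment rate = 12.02 / 194.32 = 6.19%.
Labor force participation rate = 194.32 / 285.58 = 68.04%.

Unemployment rate ≈ 6.19%; labor force participation rate ≈ 68.04%.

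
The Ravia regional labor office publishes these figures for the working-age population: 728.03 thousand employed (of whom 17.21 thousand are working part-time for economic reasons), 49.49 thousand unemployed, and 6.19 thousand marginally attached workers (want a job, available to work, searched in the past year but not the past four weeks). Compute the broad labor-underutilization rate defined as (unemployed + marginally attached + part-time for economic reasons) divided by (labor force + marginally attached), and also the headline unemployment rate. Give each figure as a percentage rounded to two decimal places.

Broad underutilization rate ≈ 9.30%; headline unemployment rate ≈ 6.37%.

Labor force = 728.03 + 49.49 = 777.52 thousand.
Numerator = 49.49 + 6.19 + 17.21 = 72.89 thousand.
Denominator = 777.52 + 6.19 = 783.71 thousand.
Broad rate = 72.89 / 783.71 = 9.30%.
Headline unemployment rate = 49.49 / 777.52 = 6.37%.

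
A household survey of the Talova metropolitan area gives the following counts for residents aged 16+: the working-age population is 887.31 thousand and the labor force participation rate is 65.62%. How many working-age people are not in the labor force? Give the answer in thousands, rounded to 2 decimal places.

Share not in the labor force = 1 − 0.6562 = 0.3438.
Not in labor force = 0.3438 × 887.31 ≈ 305.06 thousand.

About 305.06 thousand are not in the labor force.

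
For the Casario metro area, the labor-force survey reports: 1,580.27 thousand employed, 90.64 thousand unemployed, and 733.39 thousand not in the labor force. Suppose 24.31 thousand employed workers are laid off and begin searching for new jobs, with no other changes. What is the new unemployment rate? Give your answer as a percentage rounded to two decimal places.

New unemployment rate ≈ 6.88%.

Initially, labor force = 1,580.27 + 90.64 = 1,670.91 thousand, so u = 90.64/1,670.91 = 5.42%.
After the change, employed falls and unemployed rises by 24.31; labor force unchanged → E = 1,555.96, U = 114.95, labor force = 1,670.91 thousand.
New unemployment rate = 114.95 / 1,670.91 = 6.88%.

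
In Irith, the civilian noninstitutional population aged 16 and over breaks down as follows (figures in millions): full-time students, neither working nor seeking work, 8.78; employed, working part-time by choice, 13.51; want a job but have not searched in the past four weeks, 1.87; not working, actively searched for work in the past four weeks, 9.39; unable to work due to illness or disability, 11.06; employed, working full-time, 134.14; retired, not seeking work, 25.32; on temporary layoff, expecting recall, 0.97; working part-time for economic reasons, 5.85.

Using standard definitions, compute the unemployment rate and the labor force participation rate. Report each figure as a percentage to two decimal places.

Employed = 13.51 + 134.14 + 5.85 = 153.50 million (anyone who worked, including part-time for economic reasons, counts as employed).
Unemployed = 9.39 + 0.97 = 10.36 million (jobless and actively searching, or on temporary layoff).
Labor force = 153.50 + 10.36 = 163.86 million.
Not in labor force = 8.78 + 1.87 + 11.06 + 25.32 = 47.03 million (those not working and not actively searching are outside the labor force — including those who want a job but have given up searching).
Civilian working-age population = 163.86 + 47.03 = 210.89 million.
Unemployment rate = 10.36 / 163.86 = 6.32%.
Labor force participation rate = 163.86 / 210.89 = 77.70%.

Unemployment rate ≈ 6.32%; labor force participation rate ≈ 77.70%.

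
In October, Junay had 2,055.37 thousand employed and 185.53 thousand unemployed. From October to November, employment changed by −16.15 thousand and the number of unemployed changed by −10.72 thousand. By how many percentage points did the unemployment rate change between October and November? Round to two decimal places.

October: labor force = 2,055.37 + 185.53 = 2,240.90; u = 185.53/2,240.90 = 8.28%.
November: labor force = 2,039.22 + 174.81 = 2,214.03; u = 174.81/2,214.03 = 7.90%.
Change = 7.90% − 8.28% = −0.38 pp.

The unemployment rate changed by −0.38 percentage points.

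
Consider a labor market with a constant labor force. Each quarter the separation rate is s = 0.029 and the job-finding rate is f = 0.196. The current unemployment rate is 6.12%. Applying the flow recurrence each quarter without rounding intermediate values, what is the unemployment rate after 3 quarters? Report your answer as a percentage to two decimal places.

Unemployment rate after three quarters ≈ 9.74%.

With a fixed labor force, u_{t+1} = u_t + s·(1−u_t) − f·u_t = u_t·(1−s−f) + s.
Here 1−s−f = 0.775 and s = 0.029.
u_1 = 0.061200 × 0.775 + 0.029 = 0.076430.
u_2 = 0.076430 × 0.775 + 0.029 = 0.088233.
u_3 = 0.088233 × 0.775 + 0.029 = 0.097381.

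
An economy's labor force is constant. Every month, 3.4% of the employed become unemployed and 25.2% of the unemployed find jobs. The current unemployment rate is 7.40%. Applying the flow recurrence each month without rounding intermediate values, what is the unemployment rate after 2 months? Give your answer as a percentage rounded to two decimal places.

With a fixed labor force, u_{t+1} = u_t + s·(1−u_t) − f·u_t = u_t·(1−s−f) + s.
Here 1−s−f = 0.714 and s = 0.034.
u_1 = 0.074000 × 0.714 + 0.034 = 0.086836.
u_2 = 0.086836 × 0.714 + 0.034 = 0.096001.

Unemployment rate after two months ≈ 9.60%.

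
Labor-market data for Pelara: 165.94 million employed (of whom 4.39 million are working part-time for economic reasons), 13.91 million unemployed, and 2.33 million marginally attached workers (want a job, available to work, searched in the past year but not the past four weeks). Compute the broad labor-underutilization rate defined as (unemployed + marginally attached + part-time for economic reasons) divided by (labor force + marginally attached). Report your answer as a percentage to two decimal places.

Broad underutilization rate ≈ 11.32%.

Labor force = 165.94 + 13.91 = 179.85 million.
Numerator = 13.91 + 2.33 + 4.39 = 20.63 million.
Denominator = 179.85 + 2.33 = 182.18 million.
Broad rate = 20.63 / 182.18 = 11.32%.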